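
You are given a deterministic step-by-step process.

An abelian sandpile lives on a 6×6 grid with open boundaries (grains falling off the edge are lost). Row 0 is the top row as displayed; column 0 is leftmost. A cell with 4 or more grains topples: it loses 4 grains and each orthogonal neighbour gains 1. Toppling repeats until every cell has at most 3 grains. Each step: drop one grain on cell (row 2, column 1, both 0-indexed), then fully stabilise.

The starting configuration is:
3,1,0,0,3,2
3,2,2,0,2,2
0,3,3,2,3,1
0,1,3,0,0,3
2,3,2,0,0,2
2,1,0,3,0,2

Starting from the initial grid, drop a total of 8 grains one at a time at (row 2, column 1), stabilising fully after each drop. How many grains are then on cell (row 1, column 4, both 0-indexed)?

gen 0: 3,1,0,0,3,2
3,2,2,0,2,2
0,3,3,2,3,1
0,1,3,0,0,3
2,3,2,0,0,2
2,1,0,3,0,2
gen 1: 3,1,0,0,3,2
3,3,3,0,2,2
1,1,1,3,3,1
0,3,0,1,0,3
2,3,3,0,0,2
2,1,0,3,0,2
gen 2: 3,1,0,0,3,2
3,3,3,0,2,2
1,2,1,3,3,1
0,3,0,1,0,3
2,3,3,0,0,2
2,1,0,3,0,2
gen 3: 3,1,0,0,3,2
3,3,3,0,2,2
1,3,1,3,3,1
0,3,0,1,0,3
2,3,3,0,0,2
2,1,0,3,0,2
gen 4: 0,3,1,0,3,2
1,2,0,1,2,2
3,2,3,3,3,1
1,1,2,1,0,3
3,1,0,1,0,2
2,2,1,3,0,2
gen 5: 0,3,1,0,3,2
1,2,0,1,2,2
3,3,3,3,3,1
1,1,2,1,0,3
3,1,0,1,0,2
2,2,1,3,0,2
gen 6: 0,3,1,0,3,2
2,3,1,2,3,2
0,2,1,1,0,2
2,2,3,2,1,3
3,1,0,1,0,2
2,2,1,3,0,2
gen 7: 0,3,1,0,3,2
2,3,1,2,3,2
0,3,1,1,0,2
2,2,3,2,1,3
3,1,0,1,0,2
2,2,1,3,0,2
gen 8: 1,0,2,0,3,2
3,1,2,2,3,2
1,1,2,1,0,2
2,3,3,2,1,3
3,1,0,1,0,2
2,2,1,3,0,2

3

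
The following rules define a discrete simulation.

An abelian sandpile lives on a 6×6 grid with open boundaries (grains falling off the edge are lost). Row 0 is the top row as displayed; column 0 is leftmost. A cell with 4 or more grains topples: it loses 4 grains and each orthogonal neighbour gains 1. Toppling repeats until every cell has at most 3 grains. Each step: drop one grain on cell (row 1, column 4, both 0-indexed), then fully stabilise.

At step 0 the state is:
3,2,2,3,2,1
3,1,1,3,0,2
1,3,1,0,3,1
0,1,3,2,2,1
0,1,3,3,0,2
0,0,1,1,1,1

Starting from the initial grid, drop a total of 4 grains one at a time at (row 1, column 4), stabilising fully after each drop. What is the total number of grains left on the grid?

0) 3,2,2,3,2,1
3,1,1,3,0,2
1,3,1,0,3,1
0,1,3,2,2,1
0,1,3,3,0,2
0,0,1,1,1,1
1) 3,2,2,3,2,1
3,1,1,3,1,2
1,3,1,0,3,1
0,1,3,2,2,1
0,1,3,3,0,2
0,0,1,1,1,1
2) 3,2,2,3,2,1
3,1,1,3,2,2
1,3,1,0,3,1
0,1,3,2,2,1
0,1,3,3,0,2
0,0,1,1,1,1
3) 3,2,2,3,2,1
3,1,1,3,3,2
1,3,1,0,3,1
0,1,3,2,2,1
0,1,3,3,0,2
0,0,1,1,1,1
4) 3,2,3,1,0,2
3,1,2,1,3,3
1,3,1,2,0,2
0,1,3,2,3,1
0,1,3,3,0,2
0,0,1,1,1,1

56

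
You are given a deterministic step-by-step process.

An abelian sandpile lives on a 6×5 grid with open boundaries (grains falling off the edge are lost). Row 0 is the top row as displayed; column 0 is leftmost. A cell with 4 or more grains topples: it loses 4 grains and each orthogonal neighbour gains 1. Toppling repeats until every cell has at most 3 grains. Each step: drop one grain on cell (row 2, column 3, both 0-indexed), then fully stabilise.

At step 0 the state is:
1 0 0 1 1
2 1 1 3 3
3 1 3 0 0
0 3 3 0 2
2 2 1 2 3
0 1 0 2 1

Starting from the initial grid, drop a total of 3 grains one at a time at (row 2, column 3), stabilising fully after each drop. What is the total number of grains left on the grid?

45

gen 0: 1 0 0 1 1
2 1 1 3 3
3 1 3 0 0
0 3 3 0 2
2 2 1 2 3
0 1 0 2 1
gen 1: 1 0 0 1 1
2 1 1 3 3
3 1 3 1 0
0 3 3 0 2
2 2 1 2 3
0 1 0 2 1
gen 2: 1 0 0 1 1
2 1 1 3 3
3 1 3 2 0
0 3 3 0 2
2 2 1 2 3
0 1 0 2 1
gen 3: 1 0 0 1 1
2 1 1 3 3
3 1 3 3 0
0 3 3 0 2
2 2 1 2 3
0 1 0 2 1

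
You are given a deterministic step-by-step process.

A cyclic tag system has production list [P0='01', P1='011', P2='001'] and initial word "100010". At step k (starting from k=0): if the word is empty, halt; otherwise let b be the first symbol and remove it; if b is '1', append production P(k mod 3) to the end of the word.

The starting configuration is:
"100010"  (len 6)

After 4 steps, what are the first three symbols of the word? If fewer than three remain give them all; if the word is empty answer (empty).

100

t=0: "100010"  (len 6)
t=1: "0001001"  (len 7)
t=2: "001001"  (len 6)
t=3: "01001"  (len 5)
t=4: "1001"  (len 4)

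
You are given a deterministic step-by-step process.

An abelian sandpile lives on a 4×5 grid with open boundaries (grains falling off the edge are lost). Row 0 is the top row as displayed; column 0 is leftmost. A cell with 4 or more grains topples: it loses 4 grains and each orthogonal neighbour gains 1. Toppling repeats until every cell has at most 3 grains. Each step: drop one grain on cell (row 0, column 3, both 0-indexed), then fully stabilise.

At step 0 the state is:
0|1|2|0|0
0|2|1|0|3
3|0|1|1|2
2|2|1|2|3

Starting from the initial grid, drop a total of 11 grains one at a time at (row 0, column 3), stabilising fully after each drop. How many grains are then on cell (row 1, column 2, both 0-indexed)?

2

t=0: 0|1|2|0|0
0|2|1|0|3
3|0|1|1|2
2|2|1|2|3
t=1: 0|1|2|1|0
0|2|1|0|3
3|0|1|1|2
2|2|1|2|3
t=2: 0|1|2|2|0
0|2|1|0|3
3|0|1|1|2
2|2|1|2|3
t=3: 0|1|2|3|0
0|2|1|0|3
3|0|1|1|2
2|2|1|2|3
t=4: 0|1|3|0|1
0|2|1|1|3
3|0|1|1|2
2|2|1|2|3
t=5: 0|1|3|1|1
0|2|1|1|3
3|0|1|1|2
2|2|1|2|3
t=6: 0|1|3|2|1
0|2|1|1|3
3|0|1|1|2
2|2|1|2|3
t=7: 0|1|3|3|1
0|2|1|1|3
3|0|1|1|2
2|2|1|2|3
t=8: 0|2|0|1|2
0|2|2|2|3
3|0|1|1|2
2|2|1|2|3
t=9: 0|2|0|2|2
0|2|2|2|3
3|0|1|1|2
2|2|1|2|3
t=10: 0|2|0|3|2
0|2|2|2|3
3|0|1|1|2
2|2|1|2|3
t=11: 0|2|1|0|3
0|2|2|3|3
3|0|1|1|2
2|2|1|2|3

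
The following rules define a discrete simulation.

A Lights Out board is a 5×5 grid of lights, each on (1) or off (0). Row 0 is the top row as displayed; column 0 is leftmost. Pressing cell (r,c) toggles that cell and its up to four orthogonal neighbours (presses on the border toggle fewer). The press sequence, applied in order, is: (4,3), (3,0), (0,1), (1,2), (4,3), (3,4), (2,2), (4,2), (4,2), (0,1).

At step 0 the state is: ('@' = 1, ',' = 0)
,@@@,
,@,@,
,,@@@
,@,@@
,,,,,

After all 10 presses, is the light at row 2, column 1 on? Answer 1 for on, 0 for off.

0) ,@@@,
,@,@,
,,@@@
,@,@@
,,,,,
1) ,@@@,
,@,@,
,,@@@
,@,,@
,,@@@
2) ,@@@,
,@,@,
@,@@@
@,,,@
@,@@@
3) @,,@,
,,,@,
@,@@@
@,,,@
@,@@@
4) @,@@,
,@@,,
@,,@@
@,,,@
@,@@@
5) @,@@,
,@@,,
@,,@@
@,,@@
@,,,,
6) @,@@,
,@@,,
@,,@,
@,,,,
@,,,@
7) @,@@,
,@,,,
@@@,,
@,@,,
@,,,@
8) @,@@,
,@,,,
@@@,,
@,,,,
@@@@@
9) @,@@,
,@,,,
@@@,,
@,@,,
@,,,@
10) ,@,@,
,,,,,
@@@,,
@,@,,
@,,,@

1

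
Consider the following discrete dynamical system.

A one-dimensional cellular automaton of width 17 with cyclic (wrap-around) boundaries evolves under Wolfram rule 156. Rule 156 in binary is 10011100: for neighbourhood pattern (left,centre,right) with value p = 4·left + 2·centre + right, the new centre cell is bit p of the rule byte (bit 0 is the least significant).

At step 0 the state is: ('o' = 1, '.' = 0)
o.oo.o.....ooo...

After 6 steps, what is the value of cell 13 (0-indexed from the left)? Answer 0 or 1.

0

[0] o.oo.o.....ooo...
[1] o.o..oo....oo.o..
[2] o.oo.o.o...o..oo.
[3] o.o..o.oo..oo.o..
[4] o.oo.o.o.o.o..oo.
[5] o.o..o.o.o.oo.o..
[6] o.oo.o.o.o.o..oo.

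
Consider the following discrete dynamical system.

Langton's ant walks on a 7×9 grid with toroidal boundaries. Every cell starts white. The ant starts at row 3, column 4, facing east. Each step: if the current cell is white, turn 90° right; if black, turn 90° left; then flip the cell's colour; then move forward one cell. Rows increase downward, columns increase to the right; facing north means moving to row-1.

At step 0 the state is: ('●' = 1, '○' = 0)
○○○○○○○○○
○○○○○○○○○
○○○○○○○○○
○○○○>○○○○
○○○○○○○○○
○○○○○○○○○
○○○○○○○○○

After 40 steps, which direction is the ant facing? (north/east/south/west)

east

0) ○○○○○○○○○
○○○○○○○○○
○○○○○○○○○
○○○○>○○○○
○○○○○○○○○
○○○○○○○○○
○○○○○○○○○
1) ○○○○○○○○○
○○○○○○○○○
○○○○○○○○○
○○○○●○○○○
○○○○v○○○○
○○○○○○○○○
○○○○○○○○○
2) ○○○○○○○○○
○○○○○○○○○
○○○○○○○○○
○○○○●○○○○
○○○<●○○○○
○○○○○○○○○
○○○○○○○○○
3) ○○○○○○○○○
○○○○○○○○○
○○○○○○○○○
○○○^●○○○○
○○○●●○○○○
○○○○○○○○○
○○○○○○○○○
4) ○○○○○○○○○
○○○○○○○○○
○○○○○○○○○
○○○●>○○○○
○○○●●○○○○
○○○○○○○○○
○○○○○○○○○
5) ○○○○○○○○○
○○○○○○○○○
○○○○^○○○○
○○○●○○○○○
○○○●●○○○○
○○○○○○○○○
○○○○○○○○○
6) ○○○○○○○○○
○○○○○○○○○
○○○○●>○○○
○○○●○○○○○
○○○●●○○○○
○○○○○○○○○
○○○○○○○○○
7) ○○○○○○○○○
○○○○○○○○○
○○○○●●○○○
○○○●○v○○○
○○○●●○○○○
○○○○○○○○○
○○○○○○○○○
8) ○○○○○○○○○
○○○○○○○○○
○○○○●●○○○
○○○●<●○○○
○○○●●○○○○
○○○○○○○○○
○○○○○○○○○
9) ○○○○○○○○○
○○○○○○○○○
○○○○^●○○○
○○○●●●○○○
○○○●●○○○○
○○○○○○○○○
○○○○○○○○○
10) ○○○○○○○○○
○○○○○○○○○
○○○<○●○○○
○○○●●●○○○
○○○●●○○○○
○○○○○○○○○
○○○○○○○○○
11) ○○○○○○○○○
○○○^○○○○○
○○○●○●○○○
○○○●●●○○○
○○○●●○○○○
○○○○○○○○○
○○○○○○○○○
12) ○○○○○○○○○
○○○●>○○○○
○○○●○●○○○
○○○●●●○○○
○○○●●○○○○
○○○○○○○○○
○○○○○○○○○
13) ○○○○○○○○○
○○○●●○○○○
○○○●v●○○○
○○○●●●○○○
○○○●●○○○○
○○○○○○○○○
○○○○○○○○○
14) ○○○○○○○○○
○○○●●○○○○
○○○<●●○○○
○○○●●●○○○
○○○●●○○○○
○○○○○○○○○
○○○○○○○○○
15) ○○○○○○○○○
○○○●●○○○○
○○○○●●○○○
○○○v●●○○○
○○○●●○○○○
○○○○○○○○○
○○○○○○○○○
16) ○○○○○○○○○
○○○●●○○○○
○○○○●●○○○
○○○○>●○○○
○○○●●○○○○
○○○○○○○○○
○○○○○○○○○
17) ○○○○○○○○○
○○○●●○○○○
○○○○^●○○○
○○○○○●○○○
○○○●●○○○○
○○○○○○○○○
○○○○○○○○○
18) ○○○○○○○○○
○○○●●○○○○
○○○<○●○○○
○○○○○●○○○
○○○●●○○○○
○○○○○○○○○
○○○○○○○○○
19) ○○○○○○○○○
○○○^●○○○○
○○○●○●○○○
○○○○○●○○○
○○○●●○○○○
○○○○○○○○○
○○○○○○○○○
20) ○○○○○○○○○
○○<○●○○○○
○○○●○●○○○
○○○○○●○○○
○○○●●○○○○
○○○○○○○○○
○○○○○○○○○
21) ○○^○○○○○○
○○●○●○○○○
○○○●○●○○○
○○○○○●○○○
○○○●●○○○○
○○○○○○○○○
○○○○○○○○○
22) ○○●>○○○○○
○○●○●○○○○
○○○●○●○○○
○○○○○●○○○
○○○●●○○○○
○○○○○○○○○
○○○○○○○○○
23) ○○●●○○○○○
○○●v●○○○○
○○○●○●○○○
○○○○○●○○○
○○○●●○○○○
○○○○○○○○○
○○○○○○○○○
24) ○○●●○○○○○
○○<●●○○○○
○○○●○●○○○
○○○○○●○○○
○○○●●○○○○
○○○○○○○○○
○○○○○○○○○
25) ○○●●○○○○○
○○○●●○○○○
○○v●○●○○○
○○○○○●○○○
○○○●●○○○○
○○○○○○○○○
○○○○○○○○○
26) ○○●●○○○○○
○○○●●○○○○
○<●●○●○○○
○○○○○●○○○
○○○●●○○○○
○○○○○○○○○
○○○○○○○○○
27) ○○●●○○○○○
○^○●●○○○○
○●●●○●○○○
○○○○○●○○○
○○○●●○○○○
○○○○○○○○○
○○○○○○○○○
28) ○○●●○○○○○
○●>●●○○○○
○●●●○●○○○
○○○○○●○○○
○○○●●○○○○
○○○○○○○○○
○○○○○○○○○
29) ○○●●○○○○○
○●●●●○○○○
○●v●○●○○○
○○○○○●○○○
○○○●●○○○○
○○○○○○○○○
○○○○○○○○○
30) ○○●●○○○○○
○●●●●○○○○
○●○>○●○○○
○○○○○●○○○
○○○●●○○○○
○○○○○○○○○
○○○○○○○○○
31) ○○●●○○○○○
○●●^●○○○○
○●○○○●○○○
○○○○○●○○○
○○○●●○○○○
○○○○○○○○○
○○○○○○○○○
32) ○○●●○○○○○
○●<○●○○○○
○●○○○●○○○
○○○○○●○○○
○○○●●○○○○
○○○○○○○○○
○○○○○○○○○
33) ○○●●○○○○○
○●○○●○○○○
○●v○○●○○○
○○○○○●○○○
○○○●●○○○○
○○○○○○○○○
○○○○○○○○○
34) ○○●●○○○○○
○●○○●○○○○
○<●○○●○○○
○○○○○●○○○
○○○●●○○○○
○○○○○○○○○
○○○○○○○○○
35) ○○●●○○○○○
○●○○●○○○○
○○●○○●○○○
○v○○○●○○○
○○○●●○○○○
○○○○○○○○○
○○○○○○○○○
36) ○○●●○○○○○
○●○○●○○○○
○○●○○●○○○
<●○○○●○○○
○○○●●○○○○
○○○○○○○○○
○○○○○○○○○
37) ○○●●○○○○○
○●○○●○○○○
^○●○○●○○○
●●○○○●○○○
○○○●●○○○○
○○○○○○○○○
○○○○○○○○○
38) ○○●●○○○○○
○●○○●○○○○
●>●○○●○○○
●●○○○●○○○
○○○●●○○○○
○○○○○○○○○
○○○○○○○○○
39) ○○●●○○○○○
○●○○●○○○○
●●●○○●○○○
●v○○○●○○○
○○○●●○○○○
○○○○○○○○○
○○○○○○○○○
40) ○○●●○○○○○
○●○○●○○○○
●●●○○●○○○
●○>○○●○○○
○○○●●○○○○
○○○○○○○○○
○○○○○○○○○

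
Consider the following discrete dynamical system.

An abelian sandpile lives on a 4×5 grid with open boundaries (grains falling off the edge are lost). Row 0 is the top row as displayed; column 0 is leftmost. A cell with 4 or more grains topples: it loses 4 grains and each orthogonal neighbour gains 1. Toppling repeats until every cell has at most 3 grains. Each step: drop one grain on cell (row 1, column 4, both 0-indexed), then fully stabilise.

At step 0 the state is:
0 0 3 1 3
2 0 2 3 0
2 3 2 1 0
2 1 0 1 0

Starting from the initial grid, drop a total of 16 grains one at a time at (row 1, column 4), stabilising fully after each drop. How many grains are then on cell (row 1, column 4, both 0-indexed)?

3

gen 0: 0 0 3 1 3
2 0 2 3 0
2 3 2 1 0
2 1 0 1 0
gen 1: 0 0 3 1 3
2 0 2 3 1
2 3 2 1 0
2 1 0 1 0
gen 2: 0 0 3 1 3
2 0 2 3 2
2 3 2 1 0
2 1 0 1 0
gen 3: 0 0 3 1 3
2 0 2 3 3
2 3 2 1 0
2 1 0 1 0
gen 4: 0 0 3 3 0
2 0 3 0 2
2 3 2 2 1
2 1 0 1 0
gen 5: 0 0 3 3 0
2 0 3 0 3
2 3 2 2 1
2 1 0 1 0
gen 6: 0 0 3 3 1
2 0 3 1 0
2 3 2 2 2
2 1 0 1 0
gen 7: 0 0 3 3 1
2 0 3 1 1
2 3 2 2 2
2 1 0 1 0
gen 8: 0 0 3 3 1
2 0 3 1 2
2 3 2 2 2
2 1 0 1 0
gen 9: 0 0 3 3 1
2 0 3 1 3
2 3 2 2 2
2 1 0 1 0
gen 10: 0 0 3 3 2
2 0 3 2 0
2 3 2 2 3
2 1 0 1 0
gen 11: 0 0 3 3 2
2 0 3 2 1
2 3 2 2 3
2 1 0 1 0
gen 12: 0 0 3 3 2
2 0 3 2 2
2 3 2 2 3
2 1 0 1 0
gen 13: 0 0 3 3 2
2 0 3 2 3
2 3 2 2 3
2 1 0 1 0
gen 14: 0 0 3 3 3
2 0 3 3 1
2 3 2 3 0
2 1 0 1 1
gen 15: 0 0 3 3 3
2 0 3 3 2
2 3 2 3 0
2 1 0 1 1
gen 16: 0 0 3 3 3
2 0 3 3 3
2 3 2 3 0
2 1 0 1 1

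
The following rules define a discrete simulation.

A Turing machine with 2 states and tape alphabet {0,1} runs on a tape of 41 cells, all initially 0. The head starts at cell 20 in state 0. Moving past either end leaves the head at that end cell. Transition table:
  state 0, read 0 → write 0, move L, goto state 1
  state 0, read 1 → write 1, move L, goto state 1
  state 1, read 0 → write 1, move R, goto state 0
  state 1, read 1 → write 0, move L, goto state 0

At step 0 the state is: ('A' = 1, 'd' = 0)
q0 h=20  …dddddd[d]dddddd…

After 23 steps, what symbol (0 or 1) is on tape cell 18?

step 0: q0 h=20  …dddddd[d]dddddd…
step 1: q1 h=19  …dddddd[d]dddddd…
step 2: q0 h=20  …dddddA[d]dddddd…
step 3: q1 h=19  …dddddd[A]dddddd…
step 4: q0 h=18  …dddddd[d]dddddd…
step 5: q1 h=17  …dddddd[d]dddddd…
step 6: q0 h=18  …dddddA[d]dddddd…
step 7: q1 h=17  …dddddd[A]dddddd…
step 8: q0 h=16  …dddddd[d]dddddd…
step 9: q1 h=15  …dddddd[d]dddddd…
step 10: q0 h=16  …dddddA[d]dddddd…
step 11: q1 h=15  …dddddd[A]dddddd…
step 12: q0 h=14  …dddddd[d]dddddd…
step 13: q1 h=13  …dddddd[d]dddddd…
step 14: q0 h=14  …dddddA[d]dddddd…
step 15: q1 h=13  …dddddd[A]dddddd…
step 16: q0 h=12  …dddddd[d]dddddd…
step 17: q1 h=11  …dddddd[d]dddddd…
step 18: q0 h=12  …dddddA[d]dddddd…
step 19: q1 h=11  …dddddd[A]dddddd…
step 20: q0 h=10  …dddddd[d]dddddd…
step 21: q1 h= 9  …dddddd[d]dddddd…
step 22: q0 h=10  …dddddA[d]dddddd…
step 23: q1 h= 9  …dddddd[A]dddddd…

0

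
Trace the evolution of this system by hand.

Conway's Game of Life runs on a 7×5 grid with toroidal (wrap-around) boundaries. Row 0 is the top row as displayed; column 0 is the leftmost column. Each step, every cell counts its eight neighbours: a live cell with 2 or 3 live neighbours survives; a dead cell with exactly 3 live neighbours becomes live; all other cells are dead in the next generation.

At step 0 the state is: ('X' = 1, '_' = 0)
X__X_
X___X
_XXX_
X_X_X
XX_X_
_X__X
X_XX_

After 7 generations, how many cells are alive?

gen 0: X__X_
X___X
_XXX_
X_X_X
XX_X_
_X__X
X_XX_
gen 1: X_XX_
X____
__X__
_____
___X_
_____
X_XX_
gen 2: X_XX_
__XXX
_____
_____
_____
__XXX
__XX_
gen 3: _____
_XX_X
___X_
_____
___X_
__X_X
_____
gen 4: _____
__XX_
__XX_
_____
___X_
___X_
_____
gen 5: _____
__XX_
__XX_
__XX_
_____
_____
_____
gen 6: _____
__XX_
_X__X
__XX_
_____
_____
_____
gen 7: _____
__XX_
_X__X
__XX_
_____
_____
_____

6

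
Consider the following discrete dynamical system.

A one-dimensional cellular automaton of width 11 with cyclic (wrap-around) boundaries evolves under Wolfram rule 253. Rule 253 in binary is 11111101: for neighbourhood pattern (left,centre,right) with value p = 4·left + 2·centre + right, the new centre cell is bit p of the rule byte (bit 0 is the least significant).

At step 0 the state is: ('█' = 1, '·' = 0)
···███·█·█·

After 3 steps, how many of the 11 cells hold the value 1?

gen 0: ···███·█·█·
gen 1: ██·████████
gen 2: ███████████
gen 3: ███████████

11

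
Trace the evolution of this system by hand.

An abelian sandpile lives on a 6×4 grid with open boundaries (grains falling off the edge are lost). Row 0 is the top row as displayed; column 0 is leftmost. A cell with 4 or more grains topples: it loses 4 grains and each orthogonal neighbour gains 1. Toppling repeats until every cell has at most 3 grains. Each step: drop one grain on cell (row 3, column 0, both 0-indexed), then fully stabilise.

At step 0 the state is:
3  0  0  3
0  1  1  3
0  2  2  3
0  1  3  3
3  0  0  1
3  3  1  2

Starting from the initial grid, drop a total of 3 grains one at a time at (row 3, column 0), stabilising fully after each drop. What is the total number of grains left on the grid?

41

0) 3  0  0  3
0  1  1  3
0  2  2  3
0  1  3  3
3  0  0  1
3  3  1  2
1) 3  0  0  3
0  1  1  3
0  2  2  3
1  1  3  3
3  0  0  1
3  3  1  2
2) 3  0  0  3
0  1  1  3
0  2  2  3
2  1  3  3
3  0  0  1
3  3  1  2
3) 3  0  0  3
0  1  1  3
0  2  2  3
3  1  3  3
3  0  0  1
3  3  1  2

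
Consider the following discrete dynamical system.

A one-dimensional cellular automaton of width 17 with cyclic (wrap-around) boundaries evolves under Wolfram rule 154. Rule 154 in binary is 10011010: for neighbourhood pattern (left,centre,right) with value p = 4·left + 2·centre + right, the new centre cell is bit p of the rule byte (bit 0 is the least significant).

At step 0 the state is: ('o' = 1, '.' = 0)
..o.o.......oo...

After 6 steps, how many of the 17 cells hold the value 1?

0) ..o.o.......oo...
1) .o...o.....oo.o..
2) o.o.o.o...oo...o.
3) .......o.oo.o.o..
4) ......o..o.....o.
5) .....o.oo.o...o.o
6) o...o..o...o.o...

5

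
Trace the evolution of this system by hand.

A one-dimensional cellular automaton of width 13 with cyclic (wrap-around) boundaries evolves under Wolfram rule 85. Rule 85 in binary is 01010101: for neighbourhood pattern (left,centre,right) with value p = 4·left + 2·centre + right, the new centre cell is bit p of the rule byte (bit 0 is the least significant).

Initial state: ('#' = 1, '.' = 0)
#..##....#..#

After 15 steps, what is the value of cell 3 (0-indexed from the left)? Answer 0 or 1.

1

[0] #..##....#..#
[1] ##..####.##..
[2] .##....#..##.
[3] ..####.##..##
[4] #....#..##..#
[5] ####.##..##..
[6] ...#..##..##.
[7] ##.##..##..##
[8] .#..##..##...
[9] .##..##..####
[10] ..##..##....#
[11] #..##..####.#
[12] ##..##....#..
[13] .##..####.##.
[14] ..##....#..##
[15] #..####.##..#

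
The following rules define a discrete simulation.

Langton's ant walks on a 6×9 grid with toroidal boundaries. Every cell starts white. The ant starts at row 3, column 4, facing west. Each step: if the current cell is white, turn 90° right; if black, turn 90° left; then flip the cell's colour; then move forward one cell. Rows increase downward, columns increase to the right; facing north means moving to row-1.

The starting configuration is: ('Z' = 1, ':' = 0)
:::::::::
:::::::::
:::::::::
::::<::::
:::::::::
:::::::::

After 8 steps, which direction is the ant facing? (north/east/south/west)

0) :::::::::
:::::::::
:::::::::
::::<::::
:::::::::
:::::::::
1) :::::::::
:::::::::
::::^::::
::::Z::::
:::::::::
:::::::::
2) :::::::::
:::::::::
::::Z>:::
::::Z::::
:::::::::
:::::::::
3) :::::::::
:::::::::
::::ZZ:::
::::Zv:::
:::::::::
:::::::::
4) :::::::::
:::::::::
::::ZZ:::
::::<Z:::
:::::::::
:::::::::
5) :::::::::
:::::::::
::::ZZ:::
:::::Z:::
::::v::::
:::::::::
6) :::::::::
:::::::::
::::ZZ:::
:::::Z:::
:::<Z::::
:::::::::
7) :::::::::
:::::::::
::::ZZ:::
:::^:Z:::
:::ZZ::::
:::::::::
8) :::::::::
:::::::::
::::ZZ:::
:::Z>Z:::
:::ZZ::::
:::::::::

east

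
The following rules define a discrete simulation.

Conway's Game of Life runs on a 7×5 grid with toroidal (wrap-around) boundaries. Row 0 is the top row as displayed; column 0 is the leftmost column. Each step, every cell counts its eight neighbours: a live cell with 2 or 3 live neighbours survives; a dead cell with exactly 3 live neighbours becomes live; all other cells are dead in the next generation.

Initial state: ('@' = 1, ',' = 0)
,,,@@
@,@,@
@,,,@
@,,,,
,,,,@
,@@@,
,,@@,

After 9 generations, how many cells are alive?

[0] ,,,@@
@,@,@
@,,,@
@,,,,
,,,,@
,@@@,
,,@@,
[1] @@,,,
,@,,,
,,,@,
@,,,,
@@@@@
,@,,@
,@,,,
[2] @@@,,
@@@,,
,,,,,
@,,,,
,,@@,
,,,,@
,@@,,
[3] ,,,@,
@,@,,
@,,,,
,,,,,
,,,@@
,@,,,
,,@@,
[4] ,@,@@
,@,,@
,@,,,
,,,,@
,,,,,
,,,,@
,,@@,
[5] ,@,,@
,@,@@
,,,,,
,,,,,
,,,,,
,,,@,
@,@,,
[6] ,@,,@
,,@@@
,,,,,
,,,,,
,,,,,
,,,,,
@@@@@
[7] ,,,,,
@,@@@
,,,@,
,,,,,
,,,,,
@@@@@
,@@@@
[8] ,,,,,
,,@@@
,,@@,
,,,,,
@@@@@
,,,,,
,,,,,
[9] ,,,@,
,,@,@
,,@,@
@,,,,
@@@@@
@@@@@
,,,,,

16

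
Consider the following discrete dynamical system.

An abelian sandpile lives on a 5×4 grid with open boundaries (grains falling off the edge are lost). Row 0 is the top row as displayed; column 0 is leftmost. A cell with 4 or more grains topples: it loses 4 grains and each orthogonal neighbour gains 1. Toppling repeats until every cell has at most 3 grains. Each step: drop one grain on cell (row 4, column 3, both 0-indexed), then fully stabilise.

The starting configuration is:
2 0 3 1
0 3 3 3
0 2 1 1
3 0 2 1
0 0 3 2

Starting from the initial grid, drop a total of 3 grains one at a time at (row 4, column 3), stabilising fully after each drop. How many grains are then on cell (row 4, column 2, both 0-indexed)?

0) 2 0 3 1
0 3 3 3
0 2 1 1
3 0 2 1
0 0 3 2
1) 2 0 3 1
0 3 3 3
0 2 1 1
3 0 2 1
0 0 3 3
2) 2 0 3 1
0 3 3 3
0 2 1 1
3 0 3 2
0 1 0 1
3) 2 0 3 1
0 3 3 3
0 2 1 1
3 0 3 2
0 1 0 2

0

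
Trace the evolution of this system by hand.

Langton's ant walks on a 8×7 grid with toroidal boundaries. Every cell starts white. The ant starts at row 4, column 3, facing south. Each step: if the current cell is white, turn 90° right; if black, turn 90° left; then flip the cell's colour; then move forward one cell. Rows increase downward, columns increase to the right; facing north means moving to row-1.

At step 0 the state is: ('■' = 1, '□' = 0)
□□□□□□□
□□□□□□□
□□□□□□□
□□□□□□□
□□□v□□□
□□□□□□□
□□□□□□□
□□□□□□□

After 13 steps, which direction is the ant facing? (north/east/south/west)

gen 0: □□□□□□□
□□□□□□□
□□□□□□□
□□□□□□□
□□□v□□□
□□□□□□□
□□□□□□□
□□□□□□□
gen 1: □□□□□□□
□□□□□□□
□□□□□□□
□□□□□□□
□□<■□□□
□□□□□□□
□□□□□□□
□□□□□□□
gen 2: □□□□□□□
□□□□□□□
□□□□□□□
□□^□□□□
□□■■□□□
□□□□□□□
□□□□□□□
□□□□□□□
gen 3: □□□□□□□
□□□□□□□
□□□□□□□
□□■>□□□
□□■■□□□
□□□□□□□
□□□□□□□
□□□□□□□
gen 4: □□□□□□□
□□□□□□□
□□□□□□□
□□■■□□□
□□■v□□□
□□□□□□□
□□□□□□□
□□□□□□□
gen 5: □□□□□□□
□□□□□□□
□□□□□□□
□□■■□□□
□□■□>□□
□□□□□□□
□□□□□□□
□□□□□□□
gen 6: □□□□□□□
□□□□□□□
□□□□□□□
□□■■□□□
□□■□■□□
□□□□v□□
□□□□□□□
□□□□□□□
gen 7: □□□□□□□
□□□□□□□
□□□□□□□
□□■■□□□
□□■□■□□
□□□<■□□
□□□□□□□
□□□□□□□
gen 8: □□□□□□□
□□□□□□□
□□□□□□□
□□■■□□□
□□■^■□□
□□□■■□□
□□□□□□□
□□□□□□□
gen 9: □□□□□□□
□□□□□□□
□□□□□□□
□□■■□□□
□□■■>□□
□□□■■□□
□□□□□□□
□□□□□□□
gen 10: □□□□□□□
□□□□□□□
□□□□□□□
□□■■^□□
□□■■□□□
□□□■■□□
□□□□□□□
□□□□□□□
gen 11: □□□□□□□
□□□□□□□
□□□□□□□
□□■■■>□
□□■■□□□
□□□■■□□
□□□□□□□
□□□□□□□
gen 12: □□□□□□□
□□□□□□□
□□□□□□□
□□■■■■□
□□■■□v□
□□□■■□□
□□□□□□□
□□□□□□□
gen 13: □□□□□□□
□□□□□□□
□□□□□□□
□□■■■■□
□□■■<■□
□□□■■□□
□□□□□□□
□□□□□□□

west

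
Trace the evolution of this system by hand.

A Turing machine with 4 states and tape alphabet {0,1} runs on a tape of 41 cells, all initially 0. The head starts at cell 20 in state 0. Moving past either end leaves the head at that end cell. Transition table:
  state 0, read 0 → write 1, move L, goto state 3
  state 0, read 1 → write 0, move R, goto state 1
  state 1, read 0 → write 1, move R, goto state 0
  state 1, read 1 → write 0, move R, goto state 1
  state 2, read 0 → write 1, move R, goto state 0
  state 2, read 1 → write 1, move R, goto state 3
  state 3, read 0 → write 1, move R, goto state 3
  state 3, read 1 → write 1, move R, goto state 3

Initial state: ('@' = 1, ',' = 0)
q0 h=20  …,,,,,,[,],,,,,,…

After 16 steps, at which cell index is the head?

34

[0] q0 h=20  …,,,,,,[,],,,,,,…
[1] q3 h=19  …,,,,,,[,]@,,,,,…
[2] q3 h=20  …,,,,,@[@],,,,,,…
[3] q3 h=21  …,,,,@@[,],,,,,,…
[4] q3 h=22  …,,,@@@[,],,,,,,…
[5] q3 h=23  …,,@@@@[,],,,,,,…
[6] q3 h=24  …,@@@@@[,],,,,,,…
[7] q3 h=25  …@@@@@@[,],,,,,,…
[8] q3 h=26  …@@@@@@[,],,,,,,…
[9] q3 h=27  …@@@@@@[,],,,,,,…
[10] q3 h=28  …@@@@@@[,],,,,,,…
[11] q3 h=29  …@@@@@@[,],,,,,,…
[12] q3 h=30  …@@@@@@[,],,,,,,…
[13] q3 h=31  …@@@@@@[,],,,,,,…
[14] q3 h=32  …@@@@@@[,],,,,,,…
[15] q3 h=33  …@@@@@@[,],,,,,,…
[16] q3 h=34  …@@@@@@[,],,,,,,|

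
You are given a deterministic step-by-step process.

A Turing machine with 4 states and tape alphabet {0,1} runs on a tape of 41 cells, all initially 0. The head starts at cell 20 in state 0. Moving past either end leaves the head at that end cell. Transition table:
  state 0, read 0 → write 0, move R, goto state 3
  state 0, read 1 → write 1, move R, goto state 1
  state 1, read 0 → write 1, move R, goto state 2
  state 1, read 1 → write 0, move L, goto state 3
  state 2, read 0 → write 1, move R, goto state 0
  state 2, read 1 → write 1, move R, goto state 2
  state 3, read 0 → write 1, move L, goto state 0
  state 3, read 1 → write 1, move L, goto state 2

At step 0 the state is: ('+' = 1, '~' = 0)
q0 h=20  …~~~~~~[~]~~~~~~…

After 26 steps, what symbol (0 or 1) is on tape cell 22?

1

k=0  q0 h=20  …~~~~~~[~]~~~~~~…
k=1  q3 h=21  …~~~~~~[~]~~~~~~…
k=2  q0 h=20  …~~~~~~[~]+~~~~~…
k=3  q3 h=21  …~~~~~~[+]~~~~~~…
k=4  q2 h=20  …~~~~~~[~]+~~~~~…
k=5  q0 h=21  …~~~~~+[+]~~~~~~…
k=6  q1 h=22  …~~~~++[~]~~~~~~…
k=7  q2 h=23  …~~~+++[~]~~~~~~…
k=8  q0 h=24  …~~++++[~]~~~~~~…
k=9  q3 h=25  …~++++~[~]~~~~~~…
k=10  q0 h=24  …~~++++[~]+~~~~~…
k=11  q3 h=25  …~++++~[+]~~~~~~…
k=12  q2 h=24  …~~++++[~]+~~~~~…
k=13  q0 h=25  …~+++++[+]~~~~~~…
k=14  q1 h=26  …++++++[~]~~~~~~…
k=15  q2 h=27  …++++++[~]~~~~~~…
k=16  q0 h=28  …++++++[~]~~~~~~…
k=17  q3 h=29  …+++++~[~]~~~~~~…
k=18  q0 h=28  …++++++[~]+~~~~~…
k=19  q3 h=29  …+++++~[+]~~~~~~…
k=20  q2 h=28  …++++++[~]+~~~~~…
k=21  q0 h=29  …++++++[+]~~~~~~…
k=22  q1 h=30  …++++++[~]~~~~~~…
k=23  q2 h=31  …++++++[~]~~~~~~…
k=24  q0 h=32  …++++++[~]~~~~~~…
k=25  q3 h=33  …+++++~[~]~~~~~~…
k=26  q0 h=32  …++++++[~]+~~~~~…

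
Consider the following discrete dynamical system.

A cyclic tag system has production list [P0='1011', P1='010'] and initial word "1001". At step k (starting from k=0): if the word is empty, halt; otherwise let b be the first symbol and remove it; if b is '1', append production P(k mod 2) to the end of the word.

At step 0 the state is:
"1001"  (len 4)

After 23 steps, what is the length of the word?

t=0: "1001"  (len 4)
t=1: "0011011"  (len 7)
t=2: "011011"  (len 6)
t=3: "11011"  (len 5)
t=4: "1011010"  (len 7)
t=5: "0110101011"  (len 10)
t=6: "110101011"  (len 9)
t=7: "101010111011"  (len 12)
t=8: "01010111011010"  (len 14)
t=9: "1010111011010"  (len 13)
t=10: "010111011010010"  (len 15)
t=11: "10111011010010"  (len 14)
t=12: "0111011010010010"  (len 16)
t=13: "111011010010010"  (len 15)
t=14: "11011010010010010"  (len 17)
t=15: "10110100100100101011"  (len 20)
t=16: "0110100100100101011010"  (len 22)
t=17: "110100100100101011010"  (len 21)
t=18: "10100100100101011010010"  (len 23)
t=19: "01001001001010110100101011"  (len 26)
t=20: "1001001001010110100101011"  (len 25)
t=21: "0010010010101101001010111011"  (len 28)
t=22: "010010010101101001010111011"  (len 27)
t=23: "10010010101101001010111011"  (len 26)

26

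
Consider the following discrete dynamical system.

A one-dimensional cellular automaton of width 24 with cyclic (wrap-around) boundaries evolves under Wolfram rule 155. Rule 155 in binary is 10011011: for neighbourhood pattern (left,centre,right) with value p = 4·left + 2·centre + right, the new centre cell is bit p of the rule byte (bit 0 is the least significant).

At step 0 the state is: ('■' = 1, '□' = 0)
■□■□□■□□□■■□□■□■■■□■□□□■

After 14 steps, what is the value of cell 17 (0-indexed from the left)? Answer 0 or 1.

0) ■□■□□■□□□■■□□■□■■■□■□□□■
1) □□□■■□■■■■□■■□□■■□□□■■■■
2) ■■■■□□■■■□□■□■■■□■■■■■■□
3) ■■■□■■■■□■■□□■■□□■■■■■□□
4) ■■□□■■■□□■□■■■□■■■■■■□■■
5) ■□■■■■□■■□□■■□□■■■■■□□■■
6) □□■■■□□■□■■■□■■■■■■□■■■■
7) ■■■■□■■□□■■□□■■■■■□□■■■□
8) ■■■□□■□■■■□■■■■■■□■■■■□□
9) ■■□■■□□■■□□■■■■■□□■■■□■■
10) ■□□■□■■■□■■■■■■□■■■■□□■■
11) □■■□□■■□□■■■■■□□■■■□■■■■
12) □■□■■■□■■■■■■□■■■■□□■■■□
13) ■□□■■□□■■■■■□□■■■□■■■■□■
14) □■■■□■■■■■■□■■■■□□■■■□□■

0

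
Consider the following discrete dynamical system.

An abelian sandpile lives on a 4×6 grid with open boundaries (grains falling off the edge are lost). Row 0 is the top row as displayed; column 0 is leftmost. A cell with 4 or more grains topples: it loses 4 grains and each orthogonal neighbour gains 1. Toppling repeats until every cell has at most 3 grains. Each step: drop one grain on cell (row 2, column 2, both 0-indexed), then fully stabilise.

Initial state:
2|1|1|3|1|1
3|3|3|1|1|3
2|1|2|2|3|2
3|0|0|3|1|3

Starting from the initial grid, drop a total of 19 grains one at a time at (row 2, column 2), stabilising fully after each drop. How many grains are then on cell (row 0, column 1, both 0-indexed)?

2

k=0  2|1|1|3|1|1
3|3|3|1|1|3
2|1|2|2|3|2
3|0|0|3|1|3
k=1  2|1|1|3|1|1
3|3|3|1|1|3
2|1|3|2|3|2
3|0|0|3|1|3
k=2  3|2|2|3|1|1
0|1|1|2|1|3
3|3|1|3|3|2
3|0|1|3|1|3
k=3  3|2|2|3|1|1
0|1|1|2|1|3
3|3|2|3|3|2
3|0|1|3|1|3
k=4  3|2|2|3|1|1
0|1|1|2|1|3
3|3|3|3|3|2
3|0|1|3|1|3
k=5  3|2|2|3|1|1
1|2|2|3|2|3
1|1|2|2|0|3
0|2|3|0|3|3
k=6  3|2|2|3|1|1
1|2|2|3|2|3
1|1|3|2|0|3
0|2|3|0|3|3
k=7  3|2|2|3|1|1
1|2|3|3|2|3
1|2|1|3|0|3
0|3|0|1|3|3
k=8  3|2|2|3|1|1
1|2|3|3|2|3
1|2|2|3|0|3
0|3|0|1|3|3
k=9  3|2|2|3|1|1
1|2|3|3|2|3
1|2|3|3|0|3
0|3|0|1|3|3
k=10  3|3|0|1|2|1
1|3|2|2|3|3
1|3|2|1|1|3
0|3|1|2|3|3
k=11  3|3|0|1|2|1
1|3|2|2|3|3
1|3|3|1|1|3
0|3|1|2|3|3
k=12  0|1|2|1|2|1
3|2|0|3|3|3
2|2|2|2|1|3
1|0|3|2|3|3
k=13  0|1|2|1|2|1
3|2|0|3|3|3
2|2|3|2|1|3
1|0|3|2|3|3
k=14  0|1|2|1|2|1
3|2|1|3|3|3
2|3|1|3|1|3
1|1|0|3|3|3
k=15  0|1|2|1|2|1
3|2|1|3|3|3
2|3|2|3|1|3
1|1|0|3|3|3
k=16  0|1|2|1|2|1
3|2|1|3|3|3
2|3|3|3|1|3
1|1|0|3|3|3
k=17  0|1|2|2|3|2
3|3|3|1|2|1
3|0|2|3|1|2
1|2|2|1|2|1
k=18  0|1|2|2|3|2
3|3|3|1|2|1
3|0|3|3|1|2
1|2|2|1|2|1
k=19  1|2|3|2|3|2
1|1|1|3|2|1
0|3|2|0|2|2
2|2|3|2|2|1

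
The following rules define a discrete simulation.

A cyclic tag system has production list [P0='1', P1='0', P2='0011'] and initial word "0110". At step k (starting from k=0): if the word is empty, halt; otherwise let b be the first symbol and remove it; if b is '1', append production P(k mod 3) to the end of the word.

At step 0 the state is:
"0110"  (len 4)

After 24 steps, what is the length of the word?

gen 0: "0110"  (len 4)
gen 1: "110"  (len 3)
gen 2: "100"  (len 3)
gen 3: "000011"  (len 6)
gen 4: "00011"  (len 5)
gen 5: "0011"  (len 4)
gen 6: "011"  (len 3)
gen 7: "11"  (len 2)
gen 8: "10"  (len 2)
gen 9: "00011"  (len 5)
gen 10: "0011"  (len 4)
gen 11: "011"  (len 3)
gen 12: "11"  (len 2)
gen 13: "11"  (len 2)
gen 14: "10"  (len 2)
gen 15: "00011"  (len 5)
gen 16: "0011"  (len 4)
gen 17: "011"  (len 3)
gen 18: "11"  (len 2)
gen 19: "11"  (len 2)
gen 20: "10"  (len 2)
gen 21: "00011"  (len 5)
gen 22: "0011"  (len 4)
gen 23: "011"  (len 3)
gen 24: "11"  (len 2)

2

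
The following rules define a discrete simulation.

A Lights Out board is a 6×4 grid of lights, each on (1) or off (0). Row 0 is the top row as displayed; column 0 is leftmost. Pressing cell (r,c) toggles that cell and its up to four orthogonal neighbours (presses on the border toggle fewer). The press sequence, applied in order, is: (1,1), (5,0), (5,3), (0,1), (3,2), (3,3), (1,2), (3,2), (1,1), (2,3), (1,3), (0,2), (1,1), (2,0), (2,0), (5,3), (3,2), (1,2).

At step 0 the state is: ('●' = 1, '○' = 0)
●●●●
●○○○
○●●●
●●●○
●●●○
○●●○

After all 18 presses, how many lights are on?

11

t=0: ●●●●
●○○○
○●●●
●●●○
●●●○
○●●○
t=1: ●○●●
○●●○
○○●●
●●●○
●●●○
○●●○
t=2: ●○●●
○●●○
○○●●
●●●○
○●●○
●○●○
t=3: ●○●●
○●●○
○○●●
●●●○
○●●●
●○○●
t=4: ○●○●
○○●○
○○●●
●●●○
○●●●
●○○●
t=5: ○●○●
○○●○
○○○●
●○○●
○●○●
●○○●
t=6: ○●○●
○○●○
○○○○
●○●○
○●○○
●○○●
t=7: ○●●●
○●○●
○○●○
●○●○
○●○○
●○○●
t=8: ○●●●
○●○●
○○○○
●●○●
○●●○
●○○●
t=9: ○○●●
●○●●
○●○○
●●○●
○●●○
●○○●
t=10: ○○●●
●○●○
○●●●
●●○○
○●●○
●○○●
t=11: ○○●○
●○○●
○●●○
●●○○
○●●○
●○○●
t=12: ○●○●
●○●●
○●●○
●●○○
○●●○
●○○●
t=13: ○○○●
○●○●
○○●○
●●○○
○●●○
●○○●
t=14: ○○○●
●●○●
●●●○
○●○○
○●●○
●○○●
t=15: ○○○●
○●○●
○○●○
●●○○
○●●○
●○○●
t=16: ○○○●
○●○●
○○●○
●●○○
○●●●
●○●○
t=17: ○○○●
○●○●
○○○○
●○●●
○●○●
●○●○
t=18: ○○●●
○○●○
○○●○
●○●●
○●○●
●○●○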